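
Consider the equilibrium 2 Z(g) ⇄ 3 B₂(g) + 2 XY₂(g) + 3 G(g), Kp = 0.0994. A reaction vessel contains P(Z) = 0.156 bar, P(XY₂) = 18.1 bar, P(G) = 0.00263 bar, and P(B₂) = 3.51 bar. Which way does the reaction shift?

in the forward direction

Qp = P(B₂)³·P(XY₂)²·P(G)³ / P(Z)² = (3.51)³·(18.1)²·(0.00263)³ / (0.156)² = 0.0106
Qp = 0.0106 < Kp = 0.0994, so the forward reaction proceeds.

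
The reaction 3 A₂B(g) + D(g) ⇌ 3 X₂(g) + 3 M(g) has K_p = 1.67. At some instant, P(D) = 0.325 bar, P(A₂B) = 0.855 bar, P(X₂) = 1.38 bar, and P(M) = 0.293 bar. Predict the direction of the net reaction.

Q_p = P(X₂)³·P(M)³ / (P(A₂B)³·P(D)) = (1.38)³·(0.293)³ / ((0.855)³·(0.325)) = 0.325
Q_p = 0.325 < K_p = 1.67, so the forward reaction proceeds.

in the forward direction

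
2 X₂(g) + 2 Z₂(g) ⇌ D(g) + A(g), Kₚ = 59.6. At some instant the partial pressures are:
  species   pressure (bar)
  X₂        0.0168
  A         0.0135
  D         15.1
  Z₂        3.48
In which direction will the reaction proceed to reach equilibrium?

neither direction; the system is at equilibrium

Qₚ = P(D)·P(A) / (P(X₂)²·P(Z₂)²) = (15.1)·(0.0135) / ((0.0168)²·(3.48)²) = 59.6
Qₚ = 59.6 = Kₚ, so the system is already at equilibrium.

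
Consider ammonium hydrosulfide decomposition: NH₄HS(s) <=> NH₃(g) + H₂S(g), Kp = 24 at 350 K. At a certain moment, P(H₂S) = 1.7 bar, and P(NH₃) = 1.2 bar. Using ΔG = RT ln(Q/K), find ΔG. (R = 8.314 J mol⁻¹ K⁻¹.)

(NH₄HS is a pure solid — omitted from Qp.)
Qp = P(NH₃)·P(H₂S) = (1.2)·(1.7) = 2.04
ΔG = RT ln(Qp/Kp) = (8.314 J mol⁻¹ K⁻¹)(350 K) × ln(2.04/24)
   = (2.910 kJ/mol)(-2.465) = -7.17 kJ/mol
ΔG < 0, so the forward reaction is spontaneous (proceeds forward).

ΔG = -7.17 kJ/mol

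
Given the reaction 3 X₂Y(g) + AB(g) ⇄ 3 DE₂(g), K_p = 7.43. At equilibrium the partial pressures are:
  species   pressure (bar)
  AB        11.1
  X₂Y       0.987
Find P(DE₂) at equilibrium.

At equilibrium, K_p = P(DE₂)³ / (P(X₂Y)³·P(AB)) = 7.43.
(P(DE₂))³ / ((0.987)³·(11.1)) = 7.43
P(DE₂)³ = 79.3 ⇒ P(DE₂) = 4.30 bar

P(DE₂) = 4.30 bar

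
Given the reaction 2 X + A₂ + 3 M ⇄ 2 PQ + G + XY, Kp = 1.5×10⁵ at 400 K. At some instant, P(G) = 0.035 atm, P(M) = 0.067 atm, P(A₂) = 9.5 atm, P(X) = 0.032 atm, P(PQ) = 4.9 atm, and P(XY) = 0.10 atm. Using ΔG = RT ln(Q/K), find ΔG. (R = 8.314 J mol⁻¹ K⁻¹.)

ΔG = -5.50 kJ/mol

Qp = P(PQ)²·P(G)·P(XY) / (P(X)²·P(A₂)·P(M)³) = (4.9)²·(0.035)·(0.10) / ((0.032)²·(9.5)·(0.067)³) = 28700
ΔG = RT ln(Qp/Kp) = (8.314 J mol⁻¹ K⁻¹)(400 K) × ln(28700/1.5×10⁵)
   = (3.326 kJ/mol)(-1.654) = -5.50 kJ/mol
ΔG < 0, so the forward reaction is spontaneous (proceeds forward).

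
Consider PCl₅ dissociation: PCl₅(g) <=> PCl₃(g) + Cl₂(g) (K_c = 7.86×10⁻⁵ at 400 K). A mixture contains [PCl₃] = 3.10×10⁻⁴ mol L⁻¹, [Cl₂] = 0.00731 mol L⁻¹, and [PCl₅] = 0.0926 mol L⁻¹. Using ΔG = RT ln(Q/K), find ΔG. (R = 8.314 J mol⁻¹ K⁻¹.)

ΔG = -3.88 kJ/mol

Q_c = [PCl₃]·[Cl₂] / [PCl₅] = (3.10×10⁻⁴)·(0.00731) / (0.0926) = 2.45×10⁻⁵
ΔG = RT ln(Q_c/K_c) = (8.314 J mol⁻¹ K⁻¹)(400 K) × ln(2.45×10⁻⁵/7.86×10⁻⁵)
   = (3.326 kJ/mol)(-1.166) = -3.88 kJ/mol
ΔG < 0, so the forward reaction is spontaneous (proceeds forward).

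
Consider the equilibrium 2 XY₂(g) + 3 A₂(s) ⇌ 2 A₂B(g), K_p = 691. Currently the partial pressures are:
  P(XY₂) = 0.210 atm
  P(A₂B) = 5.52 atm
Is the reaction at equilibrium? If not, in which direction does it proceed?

(A₂ is a pure solid — omitted from Q_p.)
Q_p = P(A₂B)² / P(XY₂)² = (5.52)² / (0.210)² = 691
Q_p = 691 = K_p, so the system is already at equilibrium.

neither direction; the system is at equilibrium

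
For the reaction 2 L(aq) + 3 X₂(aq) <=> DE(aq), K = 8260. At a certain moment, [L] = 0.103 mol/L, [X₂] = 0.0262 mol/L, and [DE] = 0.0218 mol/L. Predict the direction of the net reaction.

to the left

Q = [DE] / ([L]²·[X₂]³) = (0.0218) / ((0.103)²·(0.0262)³) = 1.14×10⁵
Q = 1.14×10⁵ > K = 8260, so the reverse reaction proceeds.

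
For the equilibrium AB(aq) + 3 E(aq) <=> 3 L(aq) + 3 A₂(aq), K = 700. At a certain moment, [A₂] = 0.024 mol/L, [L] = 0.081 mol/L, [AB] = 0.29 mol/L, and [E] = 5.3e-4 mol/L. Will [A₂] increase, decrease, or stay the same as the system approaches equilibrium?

Q = [L]³·[A₂]³ / ([AB]·[E]³) = (0.081)³·(0.024)³ / ((0.29)·(5.3e-4)³) = 170
Q = 170 < K = 700: net forward reaction.
A₂ is a product, so it increases.

increase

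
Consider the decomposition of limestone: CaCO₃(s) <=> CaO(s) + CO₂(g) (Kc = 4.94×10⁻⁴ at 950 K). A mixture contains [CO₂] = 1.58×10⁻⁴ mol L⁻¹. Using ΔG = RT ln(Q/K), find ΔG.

ΔG = -9.00 kJ/mol

(CaCO₃, CaO are pure solids — omitted from Qc.)
Qc = [CO₂] = 1.58×10⁻⁴
ΔG = RT ln(Qc/Kc) = (8.314 J mol⁻¹ K⁻¹)(950 K) × ln(1.58×10⁻⁴/4.94×10⁻⁴)
   = (7.898 kJ/mol)(-1.140) = -9.00 kJ/mol
ΔG < 0, so the forward reaction is spontaneous (proceeds forward).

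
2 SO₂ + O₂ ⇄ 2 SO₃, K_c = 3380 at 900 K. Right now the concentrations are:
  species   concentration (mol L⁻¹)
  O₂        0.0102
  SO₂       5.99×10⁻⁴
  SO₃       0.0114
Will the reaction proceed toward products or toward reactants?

Q_c = [SO₃]² / ([SO₂]²·[O₂]) = (0.0114)² / ((5.99×10⁻⁴)²·(0.0102)) = 35500
Q_c = 35500 > K_c = 3380, so the reverse reaction proceeds.

toward reactants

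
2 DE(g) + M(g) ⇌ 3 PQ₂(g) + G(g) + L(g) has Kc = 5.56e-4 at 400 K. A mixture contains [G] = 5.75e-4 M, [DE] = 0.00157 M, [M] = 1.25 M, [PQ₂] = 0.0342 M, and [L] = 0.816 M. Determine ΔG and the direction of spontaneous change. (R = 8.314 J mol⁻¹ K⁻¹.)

Qc = [PQ₂]³·[G]·[L] / ([DE]²·[M]) = (0.0342)³·(5.75e-4)·(0.816) / ((0.00157)²·(1.25)) = 0.00609
ΔG = RT ln(Qc/Kc) = (8.314 J mol⁻¹ K⁻¹)(400 K) × ln(0.00609/5.56e-4)
   = (3.326 kJ/mol)(2.394) = 7.96 kJ/mol
ΔG > 0, so the forward reaction is non-spontaneous (proceeds in reverse).

ΔG = 7.96 kJ/mol; the forward reaction is non-spontaneous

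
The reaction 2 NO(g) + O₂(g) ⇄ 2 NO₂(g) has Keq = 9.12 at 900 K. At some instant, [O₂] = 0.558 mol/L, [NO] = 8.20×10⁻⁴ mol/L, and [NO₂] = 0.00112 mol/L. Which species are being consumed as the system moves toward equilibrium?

Q = [NO₂]² / ([NO]²·[O₂]) = (0.00112)² / ((8.20×10⁻⁴)²·(0.558)) = 3.34
Q = 3.34 < Keq = 9.12: net forward reaction.

NO, O₂ (reactants)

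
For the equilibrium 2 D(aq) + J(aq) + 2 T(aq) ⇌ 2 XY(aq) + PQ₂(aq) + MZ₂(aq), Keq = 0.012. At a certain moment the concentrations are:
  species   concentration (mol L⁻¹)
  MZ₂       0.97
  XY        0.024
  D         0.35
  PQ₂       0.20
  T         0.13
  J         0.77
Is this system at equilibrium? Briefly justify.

no; Q > K, reaction proceeds in reverse

Q = [XY]²·[PQ₂]·[MZ₂] / ([D]²·[J]·[T]²) = (0.024)²·(0.20)·(0.97) / ((0.35)²·(0.77)·(0.13)²) = 0.070
Q = 0.070 > Keq = 0.012: net reverse reaction.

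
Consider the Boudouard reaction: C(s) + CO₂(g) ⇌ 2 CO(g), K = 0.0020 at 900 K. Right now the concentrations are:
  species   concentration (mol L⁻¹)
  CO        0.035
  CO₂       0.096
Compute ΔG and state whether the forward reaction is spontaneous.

ΔG = 13.9 kJ/mol; the forward reaction is non-spontaneous

(C is a pure solid — omitted from Q.)
Q = [CO]² / [CO₂] = (0.035)² / (0.096) = 0.0128
ΔG = RT ln(Q/K) = (8.314 J mol⁻¹ K⁻¹)(900 K) × ln(0.0128/0.0020)
   = (7.483 kJ/mol)(1.856) = 13.9 kJ/mol
ΔG > 0, so the forward reaction is non-spontaneous (proceeds in reverse).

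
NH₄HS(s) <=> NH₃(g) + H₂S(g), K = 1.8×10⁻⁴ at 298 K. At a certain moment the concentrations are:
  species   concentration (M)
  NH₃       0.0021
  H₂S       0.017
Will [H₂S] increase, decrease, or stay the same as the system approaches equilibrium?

(NH₄HS is a pure solid — omitted from Q.)
Q = [NH₃]·[H₂S] = (0.0021)·(0.017) = 3.6×10⁻⁵
Q = 3.6×10⁻⁵ < K = 1.8×10⁻⁴: net forward reaction.
H₂S is a product, so it increases.

increase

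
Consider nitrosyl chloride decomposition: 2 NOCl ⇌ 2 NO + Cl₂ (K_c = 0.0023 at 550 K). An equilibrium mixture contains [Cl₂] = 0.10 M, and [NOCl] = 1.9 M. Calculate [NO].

At equilibrium, K_c = [NO]²·[Cl₂] / [NOCl]² = 0.0023.
([NO])²·(0.10) / (1.9)² = 0.0023
[NO]² = 0.0830 ⇒ [NO] = 0.29 M

[NO] = 0.29 M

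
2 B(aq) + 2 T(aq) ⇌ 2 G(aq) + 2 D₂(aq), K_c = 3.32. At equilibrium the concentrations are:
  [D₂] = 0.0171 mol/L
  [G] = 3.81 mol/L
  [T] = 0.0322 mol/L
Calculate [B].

At equilibrium, K_c = [G]²·[D₂]² / ([B]²·[T]²) = 3.32.
(3.81)²·(0.0171)² / (([B])²·(0.0322)²) = 3.32
[B]² = 1.23 ⇒ [B] = 1.11 mol/L

[B] = 1.11 mol/L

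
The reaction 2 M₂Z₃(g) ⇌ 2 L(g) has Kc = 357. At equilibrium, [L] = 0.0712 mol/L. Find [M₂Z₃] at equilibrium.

[M₂Z₃] = 0.00377 mol/L

At equilibrium, Kc = [L]² / [M₂Z₃]² = 357.
(0.0712)² / ([M₂Z₃])² = 357
[M₂Z₃]² = 1.42×10⁻⁵ ⇒ [M₂Z₃] = 0.00377 mol/L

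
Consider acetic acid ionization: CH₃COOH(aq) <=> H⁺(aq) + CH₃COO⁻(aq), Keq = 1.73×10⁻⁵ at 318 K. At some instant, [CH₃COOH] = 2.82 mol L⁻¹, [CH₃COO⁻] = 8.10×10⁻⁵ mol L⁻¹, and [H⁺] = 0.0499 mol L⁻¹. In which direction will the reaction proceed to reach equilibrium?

in the forward direction

Q = [H⁺]·[CH₃COO⁻] / [CH₃COOH] = (0.0499)·(8.10×10⁻⁵) / (2.82) = 1.43×10⁻⁶
Q = 1.43×10⁻⁶ < Keq = 1.73×10⁻⁵, so the forward reaction proceeds.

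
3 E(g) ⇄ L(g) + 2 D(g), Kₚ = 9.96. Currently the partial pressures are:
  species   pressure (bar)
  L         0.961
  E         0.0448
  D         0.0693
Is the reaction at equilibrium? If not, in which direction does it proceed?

toward reactants

Qₚ = P(L)·P(D)² / P(E)³ = (0.961)·(0.0693)² / (0.0448)³ = 51.3
Qₚ = 51.3 > Kₚ = 9.96, so the reverse reaction proceeds.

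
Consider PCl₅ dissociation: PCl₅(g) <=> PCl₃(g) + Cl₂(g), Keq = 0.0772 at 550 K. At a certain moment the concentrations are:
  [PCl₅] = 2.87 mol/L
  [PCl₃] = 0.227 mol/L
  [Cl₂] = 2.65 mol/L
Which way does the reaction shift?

to the left

Q = [PCl₃]·[Cl₂] / [PCl₅] = (0.227)·(2.65) / (2.87) = 0.210
Q = 0.210 > Keq = 0.0772, so the reverse reaction proceeds.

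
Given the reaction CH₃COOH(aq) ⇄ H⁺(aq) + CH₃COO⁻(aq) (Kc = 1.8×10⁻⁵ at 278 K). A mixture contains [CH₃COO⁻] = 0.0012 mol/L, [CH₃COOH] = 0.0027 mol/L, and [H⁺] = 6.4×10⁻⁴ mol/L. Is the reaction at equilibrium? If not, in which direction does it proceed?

Qc = [H⁺]·[CH₃COO⁻] / [CH₃COOH] = (6.4×10⁻⁴)·(0.0012) / (0.0027) = 2.8×10⁻⁴
Qc = 2.8×10⁻⁴ > Kc = 1.8×10⁻⁵, so the reverse reaction proceeds.

to the left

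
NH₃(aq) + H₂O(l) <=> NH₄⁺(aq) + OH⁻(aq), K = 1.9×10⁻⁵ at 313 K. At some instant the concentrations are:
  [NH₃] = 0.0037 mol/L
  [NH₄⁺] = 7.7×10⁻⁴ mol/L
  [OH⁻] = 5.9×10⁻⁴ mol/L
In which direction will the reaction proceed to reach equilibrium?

(H₂O is a pure liquid — omitted from Q.)
Q = [NH₄⁺]·[OH⁻] / [NH₃] = (7.7×10⁻⁴)·(5.9×10⁻⁴) / (0.0037) = 1.2×10⁻⁴
Q = 1.2×10⁻⁴ > K = 1.9×10⁻⁵, so the reverse reaction proceeds.

in the reverse direction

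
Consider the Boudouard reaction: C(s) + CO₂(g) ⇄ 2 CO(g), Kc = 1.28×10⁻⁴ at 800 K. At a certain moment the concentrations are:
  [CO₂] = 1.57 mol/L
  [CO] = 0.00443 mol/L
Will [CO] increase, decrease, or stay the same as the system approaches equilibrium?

(C is a pure solid — omitted from Qc.)
Qc = [CO]² / [CO₂] = (0.00443)² / (1.57) = 1.25×10⁻⁵
Qc = 1.25×10⁻⁵ < Kc = 1.28×10⁻⁴: net forward reaction.
CO is a product, so it increases.

increase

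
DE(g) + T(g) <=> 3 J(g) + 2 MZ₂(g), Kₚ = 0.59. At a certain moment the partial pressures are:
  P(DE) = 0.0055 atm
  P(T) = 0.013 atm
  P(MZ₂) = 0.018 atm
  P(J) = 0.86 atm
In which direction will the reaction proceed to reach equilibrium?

to the left

Qₚ = P(J)³·P(MZ₂)² / (P(DE)·P(T)) = (0.86)³·(0.018)² / ((0.0055)·(0.013)) = 2.9
Qₚ = 2.9 > Kₚ = 0.59, so the reverse reaction proceeds.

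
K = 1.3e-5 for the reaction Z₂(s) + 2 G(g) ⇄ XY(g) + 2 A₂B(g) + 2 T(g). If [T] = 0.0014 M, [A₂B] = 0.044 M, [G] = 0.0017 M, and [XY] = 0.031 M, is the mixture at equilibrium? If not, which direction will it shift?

(Z₂ is a pure solid — omitted from Q.)
Q = [XY]·[A₂B]²·[T]² / [G]² = (0.031)·(0.044)²·(0.0014)² / (0.0017)² = 4.1e-5
Q = 4.1e-5 > K = 1.3e-5: net reverse reaction.

no; Q > K, reaction proceeds in reverse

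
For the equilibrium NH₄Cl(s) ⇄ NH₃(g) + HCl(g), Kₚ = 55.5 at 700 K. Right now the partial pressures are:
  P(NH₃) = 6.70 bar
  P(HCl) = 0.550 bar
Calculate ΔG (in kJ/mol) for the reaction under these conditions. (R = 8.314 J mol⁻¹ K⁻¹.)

(NH₄Cl is a pure solid — omitted from Qₚ.)
Qₚ = P(NH₃)·P(HCl) = (6.70)·(0.550) = 3.69
ΔG = RT ln(Qₚ/Kₚ) = (8.314 J mol⁻¹ K⁻¹)(700 K) × ln(3.69/55.5)
   = (5.820 kJ/mol)(-2.711) = -15.8 kJ/mol
ΔG < 0, so the forward reaction is spontaneous (proceeds forward).

ΔG = -15.8 kJ/mol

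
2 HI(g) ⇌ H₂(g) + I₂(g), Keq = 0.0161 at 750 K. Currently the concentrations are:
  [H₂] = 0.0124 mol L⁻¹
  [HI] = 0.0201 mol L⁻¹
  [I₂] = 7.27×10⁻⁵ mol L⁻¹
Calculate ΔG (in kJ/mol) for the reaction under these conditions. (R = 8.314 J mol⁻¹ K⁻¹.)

Q = [H₂]·[I₂] / [HI]² = (0.0124)·(7.27×10⁻⁵) / (0.0201)² = 0.00223
ΔG = RT ln(Q/Keq) = (8.314 J mol⁻¹ K⁻¹)(750 K) × ln(0.00223/0.0161)
   = (6.236 kJ/mol)(-1.977) = -12.3 kJ/mol
ΔG < 0, so the forward reaction is spontaneous (proceeds forward).

ΔG = -12.3 kJ/mol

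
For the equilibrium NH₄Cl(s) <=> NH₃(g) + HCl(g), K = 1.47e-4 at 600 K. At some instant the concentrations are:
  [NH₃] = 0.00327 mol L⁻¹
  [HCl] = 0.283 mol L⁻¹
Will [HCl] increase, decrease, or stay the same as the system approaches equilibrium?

(NH₄Cl is a pure solid — omitted from Q.)
Q = [NH₃]·[HCl] = (0.00327)·(0.283) = 9.25e-4
Q = 9.25e-4 > K = 1.47e-4: net reverse reaction.
HCl is a product, so it decreases.

decrease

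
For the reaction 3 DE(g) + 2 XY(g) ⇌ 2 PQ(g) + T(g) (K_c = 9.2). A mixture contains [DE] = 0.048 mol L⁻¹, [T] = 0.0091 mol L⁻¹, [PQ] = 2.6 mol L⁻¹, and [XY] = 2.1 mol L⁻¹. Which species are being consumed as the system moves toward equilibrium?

Q_c = [PQ]²·[T] / ([DE]³·[XY]²) = (2.6)²·(0.0091) / ((0.048)³·(2.1)²) = 130
Q_c = 130 > K_c = 9.2: net reverse reaction.

PQ, T (products)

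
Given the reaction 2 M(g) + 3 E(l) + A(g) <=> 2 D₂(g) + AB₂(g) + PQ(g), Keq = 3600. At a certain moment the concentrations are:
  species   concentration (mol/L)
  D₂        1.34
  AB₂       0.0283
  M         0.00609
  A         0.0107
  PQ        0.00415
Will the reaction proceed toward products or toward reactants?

to the right

(E is a pure liquid — omitted from Q.)
Q = [D₂]²·[AB₂]·[PQ] / ([M]²·[A]) = (1.34)²·(0.0283)·(0.00415) / ((0.00609)²·(0.0107)) = 531
Q = 531 < Keq = 3600, so the forward reaction proceeds.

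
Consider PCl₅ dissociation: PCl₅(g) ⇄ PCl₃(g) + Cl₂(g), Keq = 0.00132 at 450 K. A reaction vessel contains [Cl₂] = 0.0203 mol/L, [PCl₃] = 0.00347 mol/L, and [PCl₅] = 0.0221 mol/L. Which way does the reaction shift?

toward reactants

Q = [PCl₃]·[Cl₂] / [PCl₅] = (0.00347)·(0.0203) / (0.0221) = 0.00319
Q = 0.00319 > Keq = 0.00132, so the reverse reaction proceeds.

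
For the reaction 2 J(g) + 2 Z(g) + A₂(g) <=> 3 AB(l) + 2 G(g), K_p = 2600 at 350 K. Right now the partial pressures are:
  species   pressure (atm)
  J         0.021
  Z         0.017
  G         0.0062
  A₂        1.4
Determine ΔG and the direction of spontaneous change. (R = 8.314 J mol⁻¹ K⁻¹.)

(AB is a pure liquid — omitted from Q_p.)
Q_p = P(G)² / (P(J)²·P(Z)²·P(A₂)) = (0.0062)² / ((0.021)²·(0.017)²·(1.4)) = 215
ΔG = RT ln(Q_p/K_p) = (8.314 J mol⁻¹ K⁻¹)(350 K) × ln(215/2600)
   = (2.910 kJ/mol)(-2.493) = -7.25 kJ/mol
ΔG < 0, so the forward reaction is spontaneous (proceeds forward).

ΔG = -7.25 kJ/mol; the forward reaction is spontaneous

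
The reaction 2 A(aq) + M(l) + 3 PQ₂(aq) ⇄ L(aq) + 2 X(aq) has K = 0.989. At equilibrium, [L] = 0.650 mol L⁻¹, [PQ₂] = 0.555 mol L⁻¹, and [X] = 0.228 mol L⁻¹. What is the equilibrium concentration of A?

(M is a pure liquid — omitted from K.)
At equilibrium, K = [L]·[X]² / ([A]²·[PQ₂]³) = 0.989.
(0.650)·(0.228)² / (([A])²·(0.555)³) = 0.989
[A]² = 0.200 ⇒ [A] = 0.447 mol L⁻¹

[A] = 0.447 mol L⁻¹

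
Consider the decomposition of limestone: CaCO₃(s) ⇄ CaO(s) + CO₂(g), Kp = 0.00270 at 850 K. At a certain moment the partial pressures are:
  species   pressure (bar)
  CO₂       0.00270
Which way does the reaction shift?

no net change (already at equilibrium)

(CaCO₃, CaO are pure solids — omitted from Qp.)
Qp = P(CO₂) = 0.00270
Qp = 0.00270 = Kp, so the system is already at equilibrium.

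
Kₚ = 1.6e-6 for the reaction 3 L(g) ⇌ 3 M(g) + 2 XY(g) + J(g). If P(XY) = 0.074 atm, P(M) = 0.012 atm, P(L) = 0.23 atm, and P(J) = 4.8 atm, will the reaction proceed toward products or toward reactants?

Qₚ = P(M)³·P(XY)²·P(J) / P(L)³ = (0.012)³·(0.074)²·(4.8) / (0.23)³ = 3.7e-6
Qₚ = 3.7e-6 > Kₚ = 1.6e-6, so the reverse reaction proceeds.

to the left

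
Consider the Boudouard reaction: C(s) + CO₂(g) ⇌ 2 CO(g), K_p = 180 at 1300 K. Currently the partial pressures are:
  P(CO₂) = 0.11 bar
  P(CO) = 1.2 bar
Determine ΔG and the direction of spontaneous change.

ΔG = -28.3 kJ/mol; the forward reaction is spontaneous

(C is a pure solid — omitted from Q_p.)
Q_p = P(CO)² / P(CO₂) = (1.2)² / (0.11) = 13.1
ΔG = RT ln(Q_p/K_p) = (8.314 J mol⁻¹ K⁻¹)(1300 K) × ln(13.1/180)
   = (10.81 kJ/mol)(-2.620) = -28.3 kJ/mol
ΔG < 0, so the forward reaction is spontaneous (proceeds forward).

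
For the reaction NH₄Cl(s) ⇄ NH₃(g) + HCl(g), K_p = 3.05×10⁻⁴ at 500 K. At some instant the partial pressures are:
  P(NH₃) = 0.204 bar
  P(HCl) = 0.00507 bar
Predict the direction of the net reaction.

(NH₄Cl is a pure solid — omitted from Q_p.)
Q_p = P(NH₃)·P(HCl) = (0.204)·(0.00507) = 0.00103
Q_p = 0.00103 > K_p = 3.05×10⁻⁴, so the reverse reaction proceeds.

reverse (toward reactants)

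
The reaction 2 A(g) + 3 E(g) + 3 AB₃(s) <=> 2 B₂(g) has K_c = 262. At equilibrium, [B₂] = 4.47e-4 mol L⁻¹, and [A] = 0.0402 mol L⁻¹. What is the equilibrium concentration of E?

[E] = 0.00779 mol L⁻¹

(AB₃ is a pure solid — omitted from K_c.)
At equilibrium, K_c = [B₂]² / ([A]²·[E]³) = 262.
(4.47e-4)² / ((0.0402)²·([E])³) = 262
[E]³ = 4.72e-7 ⇒ [E] = 0.00779 mol L⁻¹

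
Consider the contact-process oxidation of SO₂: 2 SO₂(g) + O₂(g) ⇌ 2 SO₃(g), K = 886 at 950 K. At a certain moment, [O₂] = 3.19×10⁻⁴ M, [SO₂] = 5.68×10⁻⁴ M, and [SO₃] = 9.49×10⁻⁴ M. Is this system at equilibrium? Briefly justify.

no; Q > K, reaction proceeds in reverse

Q = [SO₃]² / ([SO₂]²·[O₂]) = (9.49×10⁻⁴)² / ((5.68×10⁻⁴)²·(3.19×10⁻⁴)) = 8750
Q = 8750 > K = 886: net reverse reaction.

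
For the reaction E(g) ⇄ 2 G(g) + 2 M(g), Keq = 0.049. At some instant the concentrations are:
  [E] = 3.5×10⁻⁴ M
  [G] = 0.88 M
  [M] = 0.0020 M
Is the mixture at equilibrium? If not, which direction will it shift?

Q = [G]²·[M]² / [E] = (0.88)²·(0.0020)² / (3.5×10⁻⁴) = 0.0089
Q = 0.0089 < Keq = 0.049: net forward reaction.

no; Q < K, reaction proceeds forward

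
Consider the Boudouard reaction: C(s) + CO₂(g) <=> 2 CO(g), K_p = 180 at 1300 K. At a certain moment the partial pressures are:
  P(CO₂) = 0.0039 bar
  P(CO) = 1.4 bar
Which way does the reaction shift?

in the reverse direction

(C is a pure solid — omitted from Q_p.)
Q_p = P(CO)² / P(CO₂) = (1.4)² / (0.0039) = 500
Q_p = 500 > K_p = 180, so the reverse reaction proceeds.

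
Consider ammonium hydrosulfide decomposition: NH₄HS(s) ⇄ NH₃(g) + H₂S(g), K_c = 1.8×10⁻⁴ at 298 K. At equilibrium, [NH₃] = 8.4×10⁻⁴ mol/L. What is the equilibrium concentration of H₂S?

(NH₄HS is a pure solid — omitted from K_c.)
At equilibrium, K_c = [NH₃]·[H₂S] = 1.8×10⁻⁴.
(8.4×10⁻⁴)·([H₂S]) = 1.8×10⁻⁴
[H₂S] = 0.214 = 0.21 mol/L

[H₂S] = 0.21 mol/L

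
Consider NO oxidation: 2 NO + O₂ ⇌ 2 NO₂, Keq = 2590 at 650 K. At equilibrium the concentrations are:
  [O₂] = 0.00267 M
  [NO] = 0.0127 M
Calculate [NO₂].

At equilibrium, Keq = [NO₂]² / ([NO]²·[O₂]) = 2590.
([NO₂])² / ((0.0127)²·(0.00267)) = 2590
[NO₂]² = 0.00112 ⇒ [NO₂] = 0.0334 M

[NO₂] = 0.0334 M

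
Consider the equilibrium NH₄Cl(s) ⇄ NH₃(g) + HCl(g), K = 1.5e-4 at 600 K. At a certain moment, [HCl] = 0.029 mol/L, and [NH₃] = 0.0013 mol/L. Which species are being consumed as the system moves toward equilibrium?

NH₄Cl (reactants)

(NH₄Cl is a pure solid — omitted from Q.)
Q = [NH₃]·[HCl] = (0.0013)·(0.029) = 3.8e-5
Q = 3.8e-5 < K = 1.5e-4: net forward reaction.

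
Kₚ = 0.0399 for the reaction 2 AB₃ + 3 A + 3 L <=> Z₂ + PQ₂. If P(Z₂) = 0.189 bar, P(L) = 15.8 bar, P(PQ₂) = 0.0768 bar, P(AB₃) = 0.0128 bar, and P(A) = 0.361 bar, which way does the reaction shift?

to the left

Qₚ = P(Z₂)·P(PQ₂) / (P(AB₃)²·P(A)³·P(L)³) = (0.189)·(0.0768) / ((0.0128)²·(0.361)³·(15.8)³) = 0.477
Qₚ = 0.477 > Kₚ = 0.0399, so the reverse reaction proceeds.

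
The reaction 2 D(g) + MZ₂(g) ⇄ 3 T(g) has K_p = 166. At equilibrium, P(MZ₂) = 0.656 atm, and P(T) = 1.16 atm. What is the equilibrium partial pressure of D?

P(D) = 0.120 atm

At equilibrium, K_p = P(T)³ / (P(D)²·P(MZ₂)) = 166.
(1.16)³ / ((P(D))²·(0.656)) = 166
P(D)² = 0.0143 ⇒ P(D) = 0.120 atm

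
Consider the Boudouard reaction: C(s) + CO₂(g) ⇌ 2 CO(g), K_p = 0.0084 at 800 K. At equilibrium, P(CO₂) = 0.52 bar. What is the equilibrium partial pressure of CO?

(C is a pure solid — omitted from K_p.)
At equilibrium, K_p = P(CO)² / P(CO₂) = 0.0084.
(P(CO))² / (0.52) = 0.0084
P(CO)² = 0.00437 ⇒ P(CO) = 0.066 bar

P(CO) = 0.066 bar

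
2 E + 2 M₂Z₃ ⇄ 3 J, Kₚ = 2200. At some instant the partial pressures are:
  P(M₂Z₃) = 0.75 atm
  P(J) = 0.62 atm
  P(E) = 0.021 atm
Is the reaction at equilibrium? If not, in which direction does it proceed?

Qₚ = P(J)³ / (P(E)²·P(M₂Z₃)²) = (0.62)³ / ((0.021)²·(0.75)²) = 960
Qₚ = 960 < Kₚ = 2200, so the forward reaction proceeds.

in the forward direction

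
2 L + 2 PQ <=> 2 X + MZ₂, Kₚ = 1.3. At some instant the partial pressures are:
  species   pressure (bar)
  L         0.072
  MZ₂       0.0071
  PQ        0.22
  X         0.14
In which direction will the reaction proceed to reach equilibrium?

Qₚ = P(X)²·P(MZ₂) / (P(L)²·P(PQ)²) = (0.14)²·(0.0071) / ((0.072)²·(0.22)²) = 0.55
Qₚ = 0.55 < Kₚ = 1.3, so the forward reaction proceeds.

forward (toward products)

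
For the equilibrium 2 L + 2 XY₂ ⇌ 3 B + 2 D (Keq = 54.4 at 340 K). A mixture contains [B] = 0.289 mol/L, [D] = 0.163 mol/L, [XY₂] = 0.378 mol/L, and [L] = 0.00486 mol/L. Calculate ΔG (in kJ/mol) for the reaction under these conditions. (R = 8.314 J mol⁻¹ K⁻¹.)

ΔG = 3.54 kJ/mol

Q = [B]³·[D]² / ([L]²·[XY₂]²) = (0.289)³·(0.163)² / ((0.00486)²·(0.378)²) = 190
ΔG = RT ln(Q/Keq) = (8.314 J mol⁻¹ K⁻¹)(340 K) × ln(190/54.4)
   = (2.827 kJ/mol)(1.251) = 3.54 kJ/mol
ΔG > 0, so the forward reaction is non-spontaneous (proceeds in reverse).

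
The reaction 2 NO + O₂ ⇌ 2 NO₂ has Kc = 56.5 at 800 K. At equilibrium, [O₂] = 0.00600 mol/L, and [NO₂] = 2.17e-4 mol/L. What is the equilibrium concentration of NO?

At equilibrium, Kc = [NO₂]² / ([NO]²·[O₂]) = 56.5.
(2.17e-4)² / (([NO])²·(0.00600)) = 56.5
[NO]² = 1.39e-7 ⇒ [NO] = 3.73e-4 mol/L

[NO] = 3.73e-4 mol/L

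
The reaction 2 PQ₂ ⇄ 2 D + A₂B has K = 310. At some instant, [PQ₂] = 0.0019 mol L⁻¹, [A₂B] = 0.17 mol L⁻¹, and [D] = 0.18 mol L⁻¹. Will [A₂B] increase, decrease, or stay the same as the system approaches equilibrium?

decrease

Q = [D]²·[A₂B] / [PQ₂]² = (0.18)²·(0.17) / (0.0019)² = 1500
Q = 1500 > K = 310: net reverse reaction.
A₂B is a product, so it decreases.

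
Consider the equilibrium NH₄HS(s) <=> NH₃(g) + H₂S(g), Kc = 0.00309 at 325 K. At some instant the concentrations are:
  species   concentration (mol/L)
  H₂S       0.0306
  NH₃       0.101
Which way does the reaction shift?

(NH₄HS is a pure solid — omitted from Qc.)
Qc = [NH₃]·[H₂S] = (0.101)·(0.0306) = 0.00309
Qc = 0.00309 = Kc, so the system is already at equilibrium.

no net change (already at equilibrium)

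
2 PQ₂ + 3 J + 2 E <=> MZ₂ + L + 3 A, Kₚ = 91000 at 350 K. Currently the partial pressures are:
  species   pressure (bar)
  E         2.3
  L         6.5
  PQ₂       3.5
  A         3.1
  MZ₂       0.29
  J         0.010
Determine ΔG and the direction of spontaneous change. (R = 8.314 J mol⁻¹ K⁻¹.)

ΔG = 6.56 kJ/mol; the forward reaction is non-spontaneous

Qₚ = P(MZ₂)·P(L)·P(A)³ / (P(PQ₂)²·P(J)³·P(E)²) = (0.29)·(6.5)·(3.1)³ / ((3.5)²·(0.010)³·(2.3)²) = 8.67×10⁵
ΔG = RT ln(Qₚ/Kₚ) = (8.314 J mol⁻¹ K⁻¹)(350 K) × ln(8.67×10⁵/91000)
   = (2.910 kJ/mol)(2.254) = 6.56 kJ/mol
ΔG > 0, so the forward reaction is non-spontaneous (proceeds in reverse).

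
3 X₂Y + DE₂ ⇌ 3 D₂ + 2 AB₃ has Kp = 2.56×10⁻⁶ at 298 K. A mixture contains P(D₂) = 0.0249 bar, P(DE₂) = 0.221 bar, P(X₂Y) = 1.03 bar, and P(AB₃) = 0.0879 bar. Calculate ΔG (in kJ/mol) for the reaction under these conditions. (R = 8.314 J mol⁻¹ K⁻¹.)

ΔG = -4.08 kJ/mol

Qp = P(D₂)³·P(AB₃)² / (P(X₂Y)³·P(DE₂)) = (0.0249)³·(0.0879)² / ((1.03)³·(0.221)) = 4.94×10⁻⁷
ΔG = RT ln(Qp/Kp) = (8.314 J mol⁻¹ K⁻¹)(298 K) × ln(4.94×10⁻⁷/2.56×10⁻⁶)
   = (2.478 kJ/mol)(-1.645) = -4.08 kJ/mol
ΔG < 0, so the forward reaction is spontaneous (proceeds forward).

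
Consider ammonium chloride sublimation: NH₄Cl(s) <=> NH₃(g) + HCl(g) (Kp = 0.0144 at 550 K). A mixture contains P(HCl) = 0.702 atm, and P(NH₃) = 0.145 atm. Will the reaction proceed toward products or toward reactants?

reverse (toward reactants)

(NH₄Cl is a pure solid — omitted from Qp.)
Qp = P(NH₃)·P(HCl) = (0.145)·(0.702) = 0.102
Qp = 0.102 > Kp = 0.0144, so the reverse reaction proceeds.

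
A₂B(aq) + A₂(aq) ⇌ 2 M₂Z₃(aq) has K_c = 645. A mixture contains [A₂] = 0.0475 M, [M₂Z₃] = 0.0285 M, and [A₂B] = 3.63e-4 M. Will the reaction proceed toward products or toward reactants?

in the forward direction

Q_c = [M₂Z₃]² / ([A₂B]·[A₂]) = (0.0285)² / ((3.63e-4)·(0.0475)) = 47.1
Q_c = 47.1 < K_c = 645, so the forward reaction proceeds.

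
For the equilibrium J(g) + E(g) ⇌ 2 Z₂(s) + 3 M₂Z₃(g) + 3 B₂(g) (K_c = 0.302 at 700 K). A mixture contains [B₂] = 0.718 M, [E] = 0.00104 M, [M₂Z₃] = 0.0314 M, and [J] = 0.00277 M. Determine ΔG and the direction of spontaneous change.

(Z₂ is a pure solid — omitted from Q_c.)
Q_c = [M₂Z₃]³·[B₂]³ / ([J]·[E]) = (0.0314)³·(0.718)³ / ((0.00277)·(0.00104)) = 3.98
ΔG = RT ln(Q_c/K_c) = (8.314 J mol⁻¹ K⁻¹)(700 K) × ln(3.98/0.302)
   = (5.820 kJ/mol)(2.579) = 15.0 kJ/mol
ΔG > 0, so the forward reaction is non-spontaneous (proceeds in reverse).

ΔG = 15.0 kJ/mol; the forward reaction is non-spontaneous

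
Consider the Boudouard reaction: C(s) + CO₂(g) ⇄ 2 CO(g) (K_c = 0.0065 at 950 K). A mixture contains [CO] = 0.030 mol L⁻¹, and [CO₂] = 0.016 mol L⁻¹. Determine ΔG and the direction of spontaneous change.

ΔG = 17.0 kJ/mol; the forward reaction is non-spontaneous

(C is a pure solid — omitted from Q_c.)
Q_c = [CO]² / [CO₂] = (0.030)² / (0.016) = 0.0562
ΔG = RT ln(Q_c/K_c) = (8.314 J mol⁻¹ K⁻¹)(950 K) × ln(0.0562/0.0065)
   = (7.898 kJ/mol)(2.157) = 17.0 kJ/mol
ΔG > 0, so the forward reaction is non-spontaneous (proceeds in reverse).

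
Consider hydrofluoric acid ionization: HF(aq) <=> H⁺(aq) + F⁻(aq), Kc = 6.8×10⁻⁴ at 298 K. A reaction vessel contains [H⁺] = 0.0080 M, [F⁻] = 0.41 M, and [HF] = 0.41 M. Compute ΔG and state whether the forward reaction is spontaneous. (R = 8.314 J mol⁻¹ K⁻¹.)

Qc = [H⁺]·[F⁻] / [HF] = (0.0080)·(0.41) / (0.41) = 0.00800
ΔG = RT ln(Qc/Kc) = (8.314 J mol⁻¹ K⁻¹)(298 K) × ln(0.00800/6.8×10⁻⁴)
   = (2.478 kJ/mol)(2.465) = 6.11 kJ/mol
ΔG > 0, so the forward reaction is non-spontaneous (proceeds in reverse).

ΔG = 6.11 kJ/mol; the forward reaction is non-spontaneous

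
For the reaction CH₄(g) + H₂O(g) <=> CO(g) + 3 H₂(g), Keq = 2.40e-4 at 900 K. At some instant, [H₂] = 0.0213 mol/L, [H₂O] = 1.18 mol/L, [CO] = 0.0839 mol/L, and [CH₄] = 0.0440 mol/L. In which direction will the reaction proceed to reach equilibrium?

to the right

Q = [CO]·[H₂]³ / ([CH₄]·[H₂O]) = (0.0839)·(0.0213)³ / ((0.0440)·(1.18)) = 1.56e-5
Q = 1.56e-5 < Keq = 2.40e-4, so the forward reaction proceeds.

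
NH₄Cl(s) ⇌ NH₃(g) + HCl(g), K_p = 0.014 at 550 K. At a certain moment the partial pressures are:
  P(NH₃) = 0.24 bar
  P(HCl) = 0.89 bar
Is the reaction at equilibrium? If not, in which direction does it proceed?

reverse (toward reactants)

(NH₄Cl is a pure solid — omitted from Q_p.)
Q_p = P(NH₃)·P(HCl) = (0.24)·(0.89) = 0.21
Q_p = 0.21 > K_p = 0.014, so the reverse reaction proceeds.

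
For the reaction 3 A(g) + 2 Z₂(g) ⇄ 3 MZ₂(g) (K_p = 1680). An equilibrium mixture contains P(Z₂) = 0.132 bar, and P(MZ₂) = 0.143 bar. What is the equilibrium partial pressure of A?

At equilibrium, K_p = P(MZ₂)³ / (P(A)³·P(Z₂)²) = 1680.
(0.143)³ / ((P(A))³·(0.132)²) = 1680
P(A)³ = 9.99×10⁻⁵ ⇒ P(A) = 0.0464 bar

P(A) = 0.0464 bar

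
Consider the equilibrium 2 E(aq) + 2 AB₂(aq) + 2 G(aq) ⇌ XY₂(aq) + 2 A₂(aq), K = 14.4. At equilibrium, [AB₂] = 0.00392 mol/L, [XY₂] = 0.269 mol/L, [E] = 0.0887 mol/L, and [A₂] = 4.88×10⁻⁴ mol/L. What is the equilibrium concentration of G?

[G] = 0.192 mol/L

At equilibrium, K = [XY₂]·[A₂]² / ([E]²·[AB₂]²·[G]²) = 14.4.
(0.269)·(4.88×10⁻⁴)² / ((0.0887)²·(0.00392)²·([G])²) = 14.4
[G]² = 0.0368 ⇒ [G] = 0.192 mol/L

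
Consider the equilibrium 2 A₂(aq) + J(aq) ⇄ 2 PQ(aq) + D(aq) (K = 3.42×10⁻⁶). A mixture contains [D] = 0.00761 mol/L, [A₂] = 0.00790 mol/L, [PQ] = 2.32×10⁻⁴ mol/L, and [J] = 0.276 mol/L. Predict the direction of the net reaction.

to the left

Q = [PQ]²·[D] / ([A₂]²·[J]) = (2.32×10⁻⁴)²·(0.00761) / ((0.00790)²·(0.276)) = 2.38×10⁻⁵
Q = 2.38×10⁻⁵ > K = 3.42×10⁻⁶, so the reverse reaction proceeds.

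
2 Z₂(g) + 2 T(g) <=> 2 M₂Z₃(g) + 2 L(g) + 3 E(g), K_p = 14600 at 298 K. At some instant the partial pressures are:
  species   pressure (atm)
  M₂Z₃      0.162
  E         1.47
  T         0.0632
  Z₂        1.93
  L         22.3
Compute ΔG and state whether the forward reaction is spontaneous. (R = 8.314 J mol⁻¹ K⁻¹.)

ΔG = -4.10 kJ/mol; the forward reaction is spontaneous

Q_p = P(M₂Z₃)²·P(L)²·P(E)³ / (P(Z₂)²·P(T)²) = (0.162)²·(22.3)²·(1.47)³ / ((1.93)²·(0.0632)²) = 2790
ΔG = RT ln(Q_p/K_p) = (8.314 J mol⁻¹ K⁻¹)(298 K) × ln(2790/14600)
   = (2.478 kJ/mol)(-1.655) = -4.10 kJ/mol
ΔG < 0, so the forward reaction is spontaneous (proceeds forward).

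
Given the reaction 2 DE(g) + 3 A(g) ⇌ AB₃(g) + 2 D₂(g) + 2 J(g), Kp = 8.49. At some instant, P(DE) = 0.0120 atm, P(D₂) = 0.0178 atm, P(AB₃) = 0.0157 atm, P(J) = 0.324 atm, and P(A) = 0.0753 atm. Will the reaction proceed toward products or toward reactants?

Qp = P(AB₃)·P(D₂)²·P(J)² / (P(DE)²·P(A)³) = (0.0157)·(0.0178)²·(0.324)² / ((0.0120)²·(0.0753)³) = 8.49
Qp = 8.49 = Kp, so the system is already at equilibrium.

at equilibrium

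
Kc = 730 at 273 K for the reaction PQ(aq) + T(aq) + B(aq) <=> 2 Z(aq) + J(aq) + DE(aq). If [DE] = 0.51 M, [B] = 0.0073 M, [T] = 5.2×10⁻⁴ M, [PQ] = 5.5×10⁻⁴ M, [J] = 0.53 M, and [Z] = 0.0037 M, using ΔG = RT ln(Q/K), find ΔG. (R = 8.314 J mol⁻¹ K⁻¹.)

ΔG = 2.01 kJ/mol

Qc = [Z]²·[J]·[DE] / ([PQ]·[T]·[B]) = (0.0037)²·(0.53)·(0.51) / ((5.5×10⁻⁴)·(5.2×10⁻⁴)·(0.0073)) = 1770
ΔG = RT ln(Qc/Kc) = (8.314 J mol⁻¹ K⁻¹)(273 K) × ln(1770/730)
   = (2.270 kJ/mol)(0.8857) = 2.01 kJ/mol
ΔG > 0, so the forward reaction is non-spontaneous (proceeds in reverse).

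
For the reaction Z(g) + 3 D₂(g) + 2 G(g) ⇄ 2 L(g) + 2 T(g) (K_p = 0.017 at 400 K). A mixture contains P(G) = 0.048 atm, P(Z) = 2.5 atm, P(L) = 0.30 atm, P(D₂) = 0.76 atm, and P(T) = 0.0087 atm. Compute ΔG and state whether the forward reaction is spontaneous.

Q_p = P(L)²·P(T)² / (P(Z)·P(D₂)³·P(G)²) = (0.30)²·(0.0087)² / ((2.5)·(0.76)³·(0.048)²) = 0.00269
ΔG = RT ln(Q_p/K_p) = (8.314 J mol⁻¹ K⁻¹)(400 K) × ln(0.00269/0.017)
   = (3.326 kJ/mol)(-1.844) = -6.13 kJ/mol
ΔG < 0, so the forward reaction is spontaneous (proceeds forward).

ΔG = -6.13 kJ/mol; the forward reaction is spontaneous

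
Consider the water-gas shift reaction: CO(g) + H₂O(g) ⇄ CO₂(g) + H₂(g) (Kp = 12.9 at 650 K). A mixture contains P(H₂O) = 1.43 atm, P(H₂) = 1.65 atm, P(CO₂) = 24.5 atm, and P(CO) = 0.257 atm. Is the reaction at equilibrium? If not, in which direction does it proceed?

Qp = P(CO₂)·P(H₂) / (P(CO)·P(H₂O)) = (24.5)·(1.65) / ((0.257)·(1.43)) = 110
Qp = 110 > Kp = 12.9, so the reverse reaction proceeds.

to the left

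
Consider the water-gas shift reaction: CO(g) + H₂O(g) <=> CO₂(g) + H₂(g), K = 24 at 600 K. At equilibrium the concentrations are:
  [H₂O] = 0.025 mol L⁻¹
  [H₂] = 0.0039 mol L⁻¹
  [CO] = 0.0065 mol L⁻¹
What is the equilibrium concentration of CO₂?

At equilibrium, K = [CO₂]·[H₂] / ([CO]·[H₂O]) = 24.
([CO₂])·(0.0039) / ((0.0065)·(0.025)) = 24
[CO₂] = 1.00 = 1.0 mol L⁻¹

[CO₂] = 1.0 mol L⁻¹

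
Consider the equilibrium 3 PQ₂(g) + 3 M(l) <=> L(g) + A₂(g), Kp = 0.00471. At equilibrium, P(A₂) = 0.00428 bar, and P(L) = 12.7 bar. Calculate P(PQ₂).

(M is a pure liquid — omitted from Kp.)
At equilibrium, Kp = P(L)·P(A₂) / P(PQ₂)³ = 0.00471.
(12.7)·(0.00428) / (P(PQ₂))³ = 0.00471
P(PQ₂)³ = 11.5 ⇒ P(PQ₂) = 2.26 bar

P(PQ₂) = 2.26 bar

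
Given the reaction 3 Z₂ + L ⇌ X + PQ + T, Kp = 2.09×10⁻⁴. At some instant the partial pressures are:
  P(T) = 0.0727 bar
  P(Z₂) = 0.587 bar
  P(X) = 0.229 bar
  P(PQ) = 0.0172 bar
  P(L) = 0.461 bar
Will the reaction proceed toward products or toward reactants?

toward reactants

Qp = P(X)·P(PQ)·P(T) / (P(Z₂)³·P(L)) = (0.229)·(0.0172)·(0.0727) / ((0.587)³·(0.461)) = 0.00307
Qp = 0.00307 > Kp = 2.09×10⁻⁴, so the reverse reaction proceeds.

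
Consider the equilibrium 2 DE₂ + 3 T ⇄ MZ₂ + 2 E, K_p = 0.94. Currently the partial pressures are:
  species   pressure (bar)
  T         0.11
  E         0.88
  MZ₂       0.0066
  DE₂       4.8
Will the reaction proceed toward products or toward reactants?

Q_p = P(MZ₂)·P(E)² / (P(DE₂)²·P(T)³) = (0.0066)·(0.88)² / ((4.8)²·(0.11)³) = 0.17
Q_p = 0.17 < K_p = 0.94, so the forward reaction proceeds.

in the forward direction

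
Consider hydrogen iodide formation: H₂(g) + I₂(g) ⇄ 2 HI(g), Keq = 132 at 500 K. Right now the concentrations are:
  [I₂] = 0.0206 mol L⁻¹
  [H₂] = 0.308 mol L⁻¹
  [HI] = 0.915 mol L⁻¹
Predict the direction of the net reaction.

at equilibrium

Q = [HI]² / ([H₂]·[I₂]) = (0.915)² / ((0.308)·(0.0206)) = 132
Q = 132 = Keq, so the system is already at equilibrium.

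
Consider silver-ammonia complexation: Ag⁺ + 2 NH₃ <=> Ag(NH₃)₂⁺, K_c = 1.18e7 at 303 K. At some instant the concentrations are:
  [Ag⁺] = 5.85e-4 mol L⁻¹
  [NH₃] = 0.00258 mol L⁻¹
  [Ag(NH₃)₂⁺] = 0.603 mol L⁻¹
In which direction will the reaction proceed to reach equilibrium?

in the reverse direction

Q_c = [Ag(NH₃)₂⁺] / ([Ag⁺]·[NH₃]²) = (0.603) / ((5.85e-4)·(0.00258)²) = 1.55e8
Q_c = 1.55e8 > K_c = 1.18e7, so the reverse reaction proceeds.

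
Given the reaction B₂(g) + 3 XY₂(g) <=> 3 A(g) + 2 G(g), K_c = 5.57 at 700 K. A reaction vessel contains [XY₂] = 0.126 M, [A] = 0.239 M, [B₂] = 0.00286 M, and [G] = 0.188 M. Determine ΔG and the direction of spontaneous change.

ΔG = 15.8 kJ/mol; the forward reaction is non-spontaneous

Q_c = [A]³·[G]² / ([B₂]·[XY₂]³) = (0.239)³·(0.188)² / ((0.00286)·(0.126)³) = 84.3
ΔG = RT ln(Q_c/K_c) = (8.314 J mol⁻¹ K⁻¹)(700 K) × ln(84.3/5.57)
   = (5.820 kJ/mol)(2.717) = 15.8 kJ/mol
ΔG > 0, so the forward reaction is non-spontaneous (proceeds in reverse).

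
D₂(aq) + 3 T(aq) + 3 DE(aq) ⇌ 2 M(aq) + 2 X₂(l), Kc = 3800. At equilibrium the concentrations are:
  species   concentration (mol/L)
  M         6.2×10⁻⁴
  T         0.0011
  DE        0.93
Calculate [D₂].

[D₂] = 0.094 mol/L

(X₂ is a pure liquid — omitted from Kc.)
At equilibrium, Kc = [M]² / ([D₂]·[T]³·[DE]³) = 3800.
(6.2×10⁻⁴)² / (([D₂])·(0.0011)³·(0.93)³) = 3800
[D₂] = 0.0945 = 0.094 mol/L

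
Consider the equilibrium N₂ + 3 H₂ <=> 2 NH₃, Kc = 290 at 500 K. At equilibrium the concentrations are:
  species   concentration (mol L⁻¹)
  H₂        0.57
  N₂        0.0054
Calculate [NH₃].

[NH₃] = 0.54 mol L⁻¹

At equilibrium, Kc = [NH₃]² / ([N₂]·[H₂]³) = 290.
([NH₃])² / ((0.0054)·(0.57)³) = 290
[NH₃]² = 0.290 ⇒ [NH₃] = 0.54 mol L⁻¹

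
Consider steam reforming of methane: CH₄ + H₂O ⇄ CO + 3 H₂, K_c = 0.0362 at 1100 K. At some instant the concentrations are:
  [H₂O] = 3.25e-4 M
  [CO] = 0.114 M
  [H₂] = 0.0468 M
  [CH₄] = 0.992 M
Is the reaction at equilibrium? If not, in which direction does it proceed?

no net change (already at equilibrium)

Q_c = [CO]·[H₂]³ / ([CH₄]·[H₂O]) = (0.114)·(0.0468)³ / ((0.992)·(3.25e-4)) = 0.0362
Q_c = 0.0362 = K_c, so the system is already at equilibrium.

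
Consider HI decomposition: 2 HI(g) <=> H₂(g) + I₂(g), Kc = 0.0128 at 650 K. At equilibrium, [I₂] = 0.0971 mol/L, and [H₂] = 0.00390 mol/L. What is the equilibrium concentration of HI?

At equilibrium, Kc = [H₂]·[I₂] / [HI]² = 0.0128.
(0.00390)·(0.0971) / ([HI])² = 0.0128
[HI]² = 0.0296 ⇒ [HI] = 0.172 mol/L

[HI] = 0.172 mol/L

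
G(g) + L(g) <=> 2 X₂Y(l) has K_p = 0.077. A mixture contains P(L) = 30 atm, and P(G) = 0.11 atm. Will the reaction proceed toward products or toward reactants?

reverse (toward reactants)

(X₂Y is a pure liquid — omitted from Q_p.)
Q_p = 1 / (P(G)·P(L)) = 1 / ((0.11)·(30)) = 0.30
Q_p = 0.30 > K_p = 0.077, so the reverse reaction proceeds.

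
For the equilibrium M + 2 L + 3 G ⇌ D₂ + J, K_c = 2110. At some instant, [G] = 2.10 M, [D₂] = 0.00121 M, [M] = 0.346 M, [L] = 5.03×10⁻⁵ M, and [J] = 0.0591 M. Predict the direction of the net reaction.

Q_c = [D₂]·[J] / ([M]·[L]²·[G]³) = (0.00121)·(0.0591) / ((0.346)·(5.03×10⁻⁵)²·(2.10)³) = 8820
Q_c = 8820 > K_c = 2110, so the reverse reaction proceeds.

in the reverse direction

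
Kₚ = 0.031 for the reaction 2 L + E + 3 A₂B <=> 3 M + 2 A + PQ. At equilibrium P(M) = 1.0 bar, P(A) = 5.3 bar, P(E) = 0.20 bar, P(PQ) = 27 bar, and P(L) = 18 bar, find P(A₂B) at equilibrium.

P(A₂B) = 7.2 bar

At equilibrium, Kₚ = P(M)³·P(A)²·P(PQ) / (P(L)²·P(E)·P(A₂B)³) = 0.031.
(1.0)³·(5.3)²·(27) / ((18)²·(0.20)·(P(A₂B))³) = 0.031
P(A₂B)³ = 378 ⇒ P(A₂B) = 7.2 bar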